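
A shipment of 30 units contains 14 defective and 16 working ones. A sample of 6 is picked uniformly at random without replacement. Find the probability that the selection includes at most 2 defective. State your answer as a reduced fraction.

172/435

There are C(30,6) = 593775 ways to choose the 6.
Favorable selections (at most 2 defective): C(14,0)·C(16,6) + C(14,1)·C(16,5) + C(14,2)·C(16,4) = 8008 + 61152 + 165620 = 234780.
Probability = 234780/593775 = 172/435.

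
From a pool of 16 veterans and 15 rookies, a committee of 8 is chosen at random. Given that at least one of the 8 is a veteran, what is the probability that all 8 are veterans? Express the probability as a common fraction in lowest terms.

Work in counts. Selections with at least one veteran: C(31,8) − C(15,8) = 7888725 − 6435 = 7882290.
Of those, selections where all 8 are veterans: C(16,8) = 12870.
Conditional probability = 12870/7882290 = 11/6737.

11/6737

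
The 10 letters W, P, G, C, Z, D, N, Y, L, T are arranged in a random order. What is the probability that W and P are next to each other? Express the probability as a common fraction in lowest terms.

There are 10! = 3628800 arrangements.
Treat W and P as a block: 9! arrangements of the blocks × 2 orders within the block = 2·362880 = 725760.
Probability = 725760/3628800 = 1/5.

1/5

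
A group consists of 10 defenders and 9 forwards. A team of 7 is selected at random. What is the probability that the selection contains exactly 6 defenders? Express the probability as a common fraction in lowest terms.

Total number of selections: C(19,7) = 50388.
Selections with exactly 6 defenders: choose 6 of the 10 defenders and 1 of the 9 forwards, C(10,6)·C(9,1) = 210·9 = 1890.
Probability = 1890/50388 = 315/8398.

315/8398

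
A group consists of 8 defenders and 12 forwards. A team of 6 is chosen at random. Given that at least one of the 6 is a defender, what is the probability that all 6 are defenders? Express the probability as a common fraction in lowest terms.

7/9459

Work in counts. Selections with at least one defender: C(20,6) − C(12,6) = 38760 − 924 = 37836.
Of those, selections where all 6 are defenders: C(8,6) = 28.
Conditional probability = 28/37836 = 7/9459.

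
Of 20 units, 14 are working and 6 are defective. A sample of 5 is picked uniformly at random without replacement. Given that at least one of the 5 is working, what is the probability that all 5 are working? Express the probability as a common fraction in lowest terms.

Work in counts. Selections with at least one working: C(20,5) − C(6,5) = 15504 − 6 = 15498.
Of those, selections where all 5 are working: C(14,5) = 2002.
Conditional probability = 2002/15498 = 143/1107.

143/1107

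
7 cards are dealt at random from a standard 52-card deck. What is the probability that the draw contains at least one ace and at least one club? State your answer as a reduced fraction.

53122231/133784560

There are C(52,7) = 133784560 possible draws.
By inclusion-exclusion on the complements, draws missing all aces or all clubs: C(48,7) + C(39,7) − C(36,7) = 73629072 + 15380937 − 8347680 = 80662329.
So draws with at least one of each: 133784560 − 80662329 = 53122231, probability 53122231/133784560.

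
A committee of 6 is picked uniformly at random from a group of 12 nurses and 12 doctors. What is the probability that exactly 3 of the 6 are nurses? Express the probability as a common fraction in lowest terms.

1100/3059

The sample space is all 6-subsets of the 24: C(24,6) = 134596.
Selections with exactly 3 nurses: choose 3 of the 12 nurses and 3 of the 12 doctors, C(12,3)·C(12,3) = 220·220 = 48400.
Probability = 48400/134596 = 1100/3059.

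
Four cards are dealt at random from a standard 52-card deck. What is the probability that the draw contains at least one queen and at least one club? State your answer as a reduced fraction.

52799/270725

There are C(52,4) = 270725 possible draws.
By inclusion-exclusion on the complements, draws missing all queens or all clubs: C(48,4) + C(39,4) − C(36,4) = 194580 + 82251 − 58905 = 217926.
So draws with at least one of each: 270725 − 217926 = 52799, probability 52799/270725.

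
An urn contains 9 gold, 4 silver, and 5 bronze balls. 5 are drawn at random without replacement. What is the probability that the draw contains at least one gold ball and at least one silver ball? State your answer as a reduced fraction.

2147/2856

There are C(18,5) = 8568 possible draws.
By inclusion-exclusion on the complements, draws missing all gold or all silver: C(9,5) + C(14,5) − C(5,5) = 126 + 2002 − 1 = 2127.
So draws with at least one of each: 8568 − 2127 = 6441, probability 6441/8568 = 2147/2856.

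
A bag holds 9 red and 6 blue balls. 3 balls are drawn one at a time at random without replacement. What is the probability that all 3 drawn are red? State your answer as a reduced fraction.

12/65

Multiply the conditional probabilities at each draw: 9/15 · 8/14 · 7/13 = 504/2730 = 12/65.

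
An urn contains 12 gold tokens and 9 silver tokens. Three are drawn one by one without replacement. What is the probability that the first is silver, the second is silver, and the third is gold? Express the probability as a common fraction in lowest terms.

Multiply the conditional probabilities at each draw: 9/21 · 8/20 · 12/19 = 864/7980 = 72/665.

72/665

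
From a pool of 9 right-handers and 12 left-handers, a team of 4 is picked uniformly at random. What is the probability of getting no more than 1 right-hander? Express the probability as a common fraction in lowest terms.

55/133

Total selections: C(21,4) = 5985.
Favorable selections (no more than 1 right-hander): C(9,0)·C(12,4) + C(9,1)·C(12,3) = 495 + 1980 = 2475.
Probability = 2475/5985 = 55/133.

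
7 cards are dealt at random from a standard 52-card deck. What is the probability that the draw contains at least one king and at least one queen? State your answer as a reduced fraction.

3105873/16723070

There are C(52,7) = 133784560 possible draws.
By inclusion-exclusion on the complements, draws missing all kings or all queens: C(48,7) + C(48,7) − C(44,7) = 73629072 + 73629072 − 38320568 = 108937576.
So draws with at least one of each: 133784560 − 108937576 = 24846984, probability 24846984/133784560 = 3105873/16723070.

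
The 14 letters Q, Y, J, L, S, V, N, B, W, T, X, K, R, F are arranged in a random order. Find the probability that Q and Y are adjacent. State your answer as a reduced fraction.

1/7

There are 14! = 87178291200 arrangements.
Treat Q and Y as a block: 13! arrangements of the blocks × 2 orders within the block = 2·6227020800 = 12454041600.
Probability = 12454041600/87178291200 = 1/7.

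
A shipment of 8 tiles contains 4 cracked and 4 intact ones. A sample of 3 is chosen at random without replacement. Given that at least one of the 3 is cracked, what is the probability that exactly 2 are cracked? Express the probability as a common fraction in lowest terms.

6/13

Work in counts. Selections with at least one cracked: C(8,3) − C(4,3) = 56 − 4 = 52.
Of those, selections where exactly 2 are cracked: C(4,2)·C(4,1) = 6·4 = 24.
Conditional probability = 24/52 = 6/13.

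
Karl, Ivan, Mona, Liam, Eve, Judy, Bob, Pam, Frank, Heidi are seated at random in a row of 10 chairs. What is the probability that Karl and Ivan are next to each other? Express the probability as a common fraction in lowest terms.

There are 10! = 3628800 arrangements.
Treat Karl and Ivan as a block: 9! arrangements of the blocks × 2 orders within the block = 2·362880 = 725760.
Probability = 725760/3628800 = 1/5.

1/5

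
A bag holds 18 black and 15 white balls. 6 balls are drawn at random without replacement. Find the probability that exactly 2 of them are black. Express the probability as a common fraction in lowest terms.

29835/158224

The sample space is all 6-subsets of the 33: C(33,6) = 1107568.
Selections with exactly 2 black: choose 2 of the 18 black and 4 of the 15 white, C(18,2)·C(15,4) = 153·1365 = 208845.
Probability = 208845/1107568 = 29835/158224.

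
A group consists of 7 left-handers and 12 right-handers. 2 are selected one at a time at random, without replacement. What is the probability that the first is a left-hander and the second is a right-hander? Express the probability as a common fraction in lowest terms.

Multiply the conditional probabilities at each draw: 7/19 · 12/18 = 84/342 = 14/57.

14/57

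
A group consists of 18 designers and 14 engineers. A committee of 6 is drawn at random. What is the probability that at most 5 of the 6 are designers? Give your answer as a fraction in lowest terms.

There are C(32,6) = 906192 ways to choose the 6.
The complement is exactly 6 designers: C(18,6)·C(14,0) = 18564.
Probability = 1 − 18564/906192 = 887628/906192 = 10567/10788.

10567/10788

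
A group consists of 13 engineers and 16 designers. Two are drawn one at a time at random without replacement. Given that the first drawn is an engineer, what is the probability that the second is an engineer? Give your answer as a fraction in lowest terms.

3/7

After removing one engineer, 28 remain: 12 engineers and 16 designers.
So the probability the next is an engineer is 12/28 = 3/7.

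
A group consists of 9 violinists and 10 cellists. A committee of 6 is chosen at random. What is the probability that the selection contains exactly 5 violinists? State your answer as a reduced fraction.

15/323

The sample space is all 6-subsets of the 19: C(19,6) = 27132.
Selections with exactly 5 violinists: choose 5 of the 9 violinists and 1 of the 10 cellists, C(9,5)·C(10,1) = 126·10 = 1260.
Probability = 1260/27132 = 15/323.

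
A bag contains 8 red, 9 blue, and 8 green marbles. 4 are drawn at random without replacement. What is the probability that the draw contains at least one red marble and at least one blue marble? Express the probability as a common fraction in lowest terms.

852/1265

There are C(25,4) = 12650 possible draws.
By inclusion-exclusion on the complements, draws missing all red or all blue: C(17,4) + C(16,4) − C(8,4) = 2380 + 1820 − 70 = 4130.
So draws with at least one of each: 12650 − 4130 = 8520, probability 8520/12650 = 852/1265.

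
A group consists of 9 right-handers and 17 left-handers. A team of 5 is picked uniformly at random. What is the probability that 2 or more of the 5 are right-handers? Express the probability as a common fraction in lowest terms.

Total selections: C(26,5) = 65780.
Count the complement (fewer than 2 right-handers): C(9,0)·C(17,5) + C(9,1)·C(17,4) = 6188 + 21420 = 27608.
Probability = 1 − 27608/65780 = 38172/65780 = 9543/16445.

9543/16445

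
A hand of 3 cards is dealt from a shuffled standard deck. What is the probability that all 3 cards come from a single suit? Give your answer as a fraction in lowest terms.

There are C(52,3) = 22100 possible 3-card hands.
Hands of one suit: 4 suits × C(13,3) = 4·286 = 1144.
Probability = 1144/22100 = 22/425.

22/425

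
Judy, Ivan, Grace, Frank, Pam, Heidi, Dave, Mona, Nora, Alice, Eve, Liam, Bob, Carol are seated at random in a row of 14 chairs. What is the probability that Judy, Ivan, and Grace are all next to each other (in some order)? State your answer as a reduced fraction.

There are 14! = 87178291200 arrangements.
Treat the three as one block: 12! placements × 3! orders within the block = 479001600·6 = 2874009600.
Probability = 2874009600/87178291200 = 3/91.

3/91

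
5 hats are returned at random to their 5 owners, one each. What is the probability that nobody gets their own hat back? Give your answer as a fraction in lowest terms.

11/30

There are 5! = 120 assignments.
By inclusion-exclusion, assignments with no fixed points: C(5,0)·5! − C(5,1)·4! + C(5,2)·3! − C(5,3)·2! + C(5,4)·1! − C(5,5)·0! = 44.
Probability = 44/120 = 11/30.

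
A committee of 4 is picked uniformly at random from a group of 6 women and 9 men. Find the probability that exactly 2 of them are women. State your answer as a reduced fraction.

Total number of selections: C(15,4) = 1365.
Selections with exactly 2 women: choose 2 of the 6 women and 2 of the 9 men, C(6,2)·C(9,2) = 15·36 = 540.
Probability = 540/1365 = 36/91.

36/91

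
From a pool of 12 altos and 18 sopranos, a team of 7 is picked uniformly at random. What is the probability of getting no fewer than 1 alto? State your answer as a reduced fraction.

2141/2175

There are C(30,7) = 2035800 ways to choose the 7.
The complement is all 7 are sopranos: C(18,7) = 31824.
Probability = 1 − 31824/2035800 = 2003976/2035800 = 2141/2175.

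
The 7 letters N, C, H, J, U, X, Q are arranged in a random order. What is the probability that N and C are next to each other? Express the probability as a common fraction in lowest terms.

There are 7! = 5040 arrangements.
Treat N and C as a block: 6! arrangements of the blocks × 2 orders within the block = 2·720 = 1440.
Probability = 1440/5040 = 2/7.

2/7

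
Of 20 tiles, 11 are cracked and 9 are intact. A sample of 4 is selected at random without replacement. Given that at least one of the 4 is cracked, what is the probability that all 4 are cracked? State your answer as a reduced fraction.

Work in counts. Selections with at least one cracked: C(20,4) − C(9,4) = 4845 − 126 = 4719.
Of those, selections where all 4 are cracked: C(11,4) = 330.
Conditional probability = 330/4719 = 10/143.

10/143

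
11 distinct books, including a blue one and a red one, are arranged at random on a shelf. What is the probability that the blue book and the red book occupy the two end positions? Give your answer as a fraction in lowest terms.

There are 11! = 39916800 arrangements.
Place the blue book and the red book at the ends in 2 ways, arrange the remaining 9 in 9! = 362880 ways: 2·362880 = 725760.
Probability = 725760/39916800 = 1/55.

1/55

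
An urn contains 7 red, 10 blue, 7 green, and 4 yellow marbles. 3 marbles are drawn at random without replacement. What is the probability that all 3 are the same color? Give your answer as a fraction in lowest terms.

97/1638

There are C(28,3) = 3276 ways to draw 3 marbles.
All same color: C(7,3) + C(10,3) + C(7,3) + C(4,3) = 35 + 120 + 35 + 4 = 194.
Probability = 194/3276 = 97/1638.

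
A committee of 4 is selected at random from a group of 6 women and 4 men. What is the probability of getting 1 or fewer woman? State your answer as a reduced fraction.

Total selections: C(10,4) = 210.
Favorable selections (1 or fewer woman): C(6,0)·C(4,4) + C(6,1)·C(4,3) = 1 + 24 = 25.
Probability = 25/210 = 5/42.

5/42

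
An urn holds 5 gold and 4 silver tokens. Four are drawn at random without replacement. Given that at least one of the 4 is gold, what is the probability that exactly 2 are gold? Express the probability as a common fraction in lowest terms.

12/25

Work in counts. Selections with at least one gold: C(9,4) − C(4,4) = 126 − 1 = 125.
Of those, selections where exactly 2 are gold: C(5,2)·C(4,2) = 10·6 = 60.
Conditional probability = 60/125 = 12/25.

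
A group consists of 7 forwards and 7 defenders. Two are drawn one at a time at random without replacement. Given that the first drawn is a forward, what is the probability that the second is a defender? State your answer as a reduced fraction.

After removing one forward, 13 remain: 6 forwards and 7 defenders.
So the probability the next is a defender is 7/13.

7/13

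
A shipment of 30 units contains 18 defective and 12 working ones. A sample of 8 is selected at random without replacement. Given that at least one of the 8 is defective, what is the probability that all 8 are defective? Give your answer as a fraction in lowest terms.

2431/325135

Work in counts. Selections with at least one defective: C(30,8) − C(12,8) = 5852925 − 495 = 5852430.
Of those, selections where all 8 are defective: C(18,8) = 43758.
Conditional probability = 43758/5852430 = 2431/325135.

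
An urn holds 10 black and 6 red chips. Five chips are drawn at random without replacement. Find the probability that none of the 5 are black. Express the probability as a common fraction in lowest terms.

There are C(16,5) = 4368 possible selections.
Selections with no black (all red): C(6,5) = 6.
Probability = 6/4368 = 1/728.

1/728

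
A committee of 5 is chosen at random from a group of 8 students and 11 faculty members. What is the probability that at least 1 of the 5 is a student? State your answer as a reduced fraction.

There are C(19,5) = 11628 ways to choose the 5.
The complement is all 5 are faculty members: C(11,5) = 462.
Probability = 1 − 462/11628 = 11166/11628 = 1861/1938.

1861/1938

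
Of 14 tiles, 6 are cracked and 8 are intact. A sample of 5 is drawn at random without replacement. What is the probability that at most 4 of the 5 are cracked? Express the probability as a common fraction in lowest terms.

998/1001

There are C(14,5) = 2002 ways to choose the 5.
The complement is exactly 5 cracked: C(6,5)·C(8,0) = 6.
Probability = 1 − 6/2002 = 1996/2002 = 998/1001.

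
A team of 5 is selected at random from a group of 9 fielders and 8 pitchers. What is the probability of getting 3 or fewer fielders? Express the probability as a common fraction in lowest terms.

Total selections: C(17,5) = 6188.
Count the complement (more than 3 fielders): C(9,4)·C(8,1) + C(9,5)·C(8,0) = 1008 + 126 = 1134.
Probability = 1 − 1134/6188 = 5054/6188 = 361/442.

361/442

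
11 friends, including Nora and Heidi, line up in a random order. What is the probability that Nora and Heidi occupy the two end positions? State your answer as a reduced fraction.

There are 11! = 39916800 arrangements.
Place Nora and Heidi at the ends in 2 ways, arrange the remaining 9 in 9! = 362880 ways: 2·362880 = 725760.
Probability = 725760/39916800 = 1/55.

1/55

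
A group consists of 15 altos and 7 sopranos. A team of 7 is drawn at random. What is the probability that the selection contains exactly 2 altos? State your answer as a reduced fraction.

735/56848

Total number of selections: C(22,7) = 170544.
Selections with exactly 2 altos: choose 2 of the 15 altos and 5 of the 7 sopranos, C(15,2)·C(7,5) = 105·21 = 2205.
Probability = 2205/170544 = 735/56848.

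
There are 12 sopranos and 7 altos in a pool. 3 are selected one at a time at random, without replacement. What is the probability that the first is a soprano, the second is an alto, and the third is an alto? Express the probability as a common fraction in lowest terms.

Multiply the conditional probabilities at each draw: 12/19 · 7/18 · 6/17 = 504/5814 = 28/323.

28/323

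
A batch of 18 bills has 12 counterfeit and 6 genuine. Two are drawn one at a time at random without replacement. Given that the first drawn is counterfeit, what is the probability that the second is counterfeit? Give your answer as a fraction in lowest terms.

After removing one counterfeit, 17 remain: 11 counterfeit and 6 genuine.
So the probability the next is counterfeit is 11/17.

11/17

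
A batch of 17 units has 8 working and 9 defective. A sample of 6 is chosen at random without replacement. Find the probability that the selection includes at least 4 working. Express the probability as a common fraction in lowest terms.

There are C(17,6) = 12376 ways to choose the 6.
Favorable selections (at least 4 working): C(8,4)·C(9,2) + C(8,5)·C(9,1) + C(8,6)·C(9,0) = 2520 + 504 + 28 = 3052.
Probability = 3052/12376 = 109/442.

109/442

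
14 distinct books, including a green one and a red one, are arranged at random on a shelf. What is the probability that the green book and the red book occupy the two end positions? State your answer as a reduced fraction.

There are 14! = 87178291200 arrangements.
Place the green book and the red book at the ends in 2 ways, arrange the remaining 12 in 12! = 479001600 ways: 2·479001600 = 958003200.
Probability = 958003200/87178291200 = 1/91.

1/91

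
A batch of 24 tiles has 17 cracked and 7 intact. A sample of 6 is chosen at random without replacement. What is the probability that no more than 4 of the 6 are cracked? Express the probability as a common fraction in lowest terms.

2818/4807

There are C(24,6) = 134596 ways to choose the 6.
Count the complement (more than 4 cracked): C(17,5)·C(7,1) + C(17,6)·C(7,0) = 43316 + 12376 = 55692.
Probability = 1 − 55692/134596 = 78904/134596 = 2818/4807.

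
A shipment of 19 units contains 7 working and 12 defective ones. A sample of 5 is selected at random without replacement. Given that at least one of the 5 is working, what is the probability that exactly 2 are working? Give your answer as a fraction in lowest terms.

Work in counts. Selections with at least one working: C(19,5) − C(12,5) = 11628 − 792 = 10836.
Of those, selections where exactly 2 are working: C(7,2)·C(12,3) = 21·220 = 4620.
Conditional probability = 4620/10836 = 55/129.

55/129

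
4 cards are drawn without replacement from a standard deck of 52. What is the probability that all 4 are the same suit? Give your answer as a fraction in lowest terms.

There are C(52,4) = 270725 possible 4-card hands.
Hands of one suit: 4 suits × C(13,4) = 4·715 = 2860.
Probability = 2860/270725 = 44/4165.

44/4165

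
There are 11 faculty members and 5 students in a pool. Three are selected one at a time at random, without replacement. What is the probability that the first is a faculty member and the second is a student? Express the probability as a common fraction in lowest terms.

Multiply the conditional probabilities at each draw: 11/16 · 5/15 = 55/240 = 11/48.

11/48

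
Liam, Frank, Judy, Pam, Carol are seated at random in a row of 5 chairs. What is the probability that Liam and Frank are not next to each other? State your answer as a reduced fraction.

There are 5! = 120 arrangements.
Arrangements with Liam and Frank adjacent: 2·4! = 48.
So not adjacent: 120 − 48 = 72, probability 72/120 = 3/5.

3/5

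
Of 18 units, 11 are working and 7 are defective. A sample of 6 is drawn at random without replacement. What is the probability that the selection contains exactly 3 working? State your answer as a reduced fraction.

The sample space is all 6-subsets of the 18: C(18,6) = 18564.
Selections with exactly 3 working: choose 3 of the 11 working and 3 of the 7 defective, C(11,3)·C(7,3) = 165·35 = 5775.
Probability = 5775/18564 = 275/884.

275/884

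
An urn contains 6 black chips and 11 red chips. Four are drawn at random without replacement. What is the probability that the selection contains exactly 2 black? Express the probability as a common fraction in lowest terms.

The sample space is all 4-subsets of the 17: C(17,4) = 2380.
Selections with exactly 2 black: choose 2 of the 6 black and 2 of the 11 red, C(6,2)·C(11,2) = 15·55 = 825.
Probability = 825/2380 = 165/476.

165/476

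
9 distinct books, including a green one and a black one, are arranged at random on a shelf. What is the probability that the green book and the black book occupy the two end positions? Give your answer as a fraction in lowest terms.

There are 9! = 362880 arrangements.
Place the green book and the black book at the ends in 2 ways, arrange the remaining 7 in 7! = 5040 ways: 2·5040 = 10080.
Probability = 10080/362880 = 1/36.

1/36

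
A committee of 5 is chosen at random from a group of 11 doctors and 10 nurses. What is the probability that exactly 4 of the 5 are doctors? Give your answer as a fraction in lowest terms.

1100/6783

Total number of selections: C(21,5) = 20349.
Selections with exactly 4 doctors: choose 4 of the 11 doctors and 1 of the 10 nurses, C(11,4)·C(10,1) = 330·10 = 3300.
Probability = 3300/20349 = 1100/6783.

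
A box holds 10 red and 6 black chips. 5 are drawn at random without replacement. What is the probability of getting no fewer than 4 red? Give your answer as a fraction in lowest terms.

Total selections: C(16,5) = 4368.
Favorable selections (no fewer than 4 red): C(10,4)·C(6,1) + C(10,5)·C(6,0) = 1260 + 252 = 1512.
Probability = 1512/4368 = 9/26.

9/26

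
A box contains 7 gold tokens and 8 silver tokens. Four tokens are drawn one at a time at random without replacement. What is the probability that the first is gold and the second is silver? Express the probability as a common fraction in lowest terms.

4/15

Multiply the conditional probabilities at each draw: 7/15 · 8/14 = 56/210 = 4/15.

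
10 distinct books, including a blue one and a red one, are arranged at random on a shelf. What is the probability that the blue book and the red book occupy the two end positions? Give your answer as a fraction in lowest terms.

There are 10! = 3628800 arrangements.
Place the blue book and the red book at the ends in 2 ways, arrange the remaining 8 in 8! = 40320 ways: 2·40320 = 80640.
Probability = 80640/3628800 = 1/45.

1/45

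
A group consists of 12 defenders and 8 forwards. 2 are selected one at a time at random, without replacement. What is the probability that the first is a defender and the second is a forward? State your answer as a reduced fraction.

24/95

Multiply the conditional probabilities at each draw: 12/20 · 8/19 = 96/380 = 24/95.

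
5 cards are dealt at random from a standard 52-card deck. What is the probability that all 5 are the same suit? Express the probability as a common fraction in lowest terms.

33/16660

There are C(52,5) = 2598960 possible 5-card hands.
Hands of one suit: 4 suits × C(13,5) = 4·1287 = 5148.
Probability = 5148/2598960 = 33/16660.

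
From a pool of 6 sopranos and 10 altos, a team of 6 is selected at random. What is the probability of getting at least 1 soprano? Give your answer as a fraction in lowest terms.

There are C(16,6) = 8008 ways to choose the 6.
The complement is all 6 are altos: C(10,6) = 210.
Probability = 1 − 210/8008 = 7798/8008 = 557/572.

557/572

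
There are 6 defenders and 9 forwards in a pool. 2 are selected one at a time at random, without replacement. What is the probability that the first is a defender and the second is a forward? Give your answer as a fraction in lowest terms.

Multiply the conditional probabilities at each draw: 6/15 · 9/14 = 54/210 = 9/35.

9/35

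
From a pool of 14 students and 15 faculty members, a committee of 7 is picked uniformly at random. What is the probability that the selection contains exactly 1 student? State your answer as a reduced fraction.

Total number of selections: C(29,7) = 1560780.
Selections with exactly 1 student: choose 1 of the 14 students and 6 of the 15 faculty members, C(14,1)·C(15,6) = 14·5005 = 70070.
Probability = 70070/1560780 = 539/12006.

539/12006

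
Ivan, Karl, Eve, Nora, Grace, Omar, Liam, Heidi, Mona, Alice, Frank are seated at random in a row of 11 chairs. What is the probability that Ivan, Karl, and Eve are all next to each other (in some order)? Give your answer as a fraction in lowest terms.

There are 11! = 39916800 arrangements.
Treat the three as one block: 9! placements × 3! orders within the block = 362880·6 = 2177280.
Probability = 2177280/39916800 = 3/55.

3/55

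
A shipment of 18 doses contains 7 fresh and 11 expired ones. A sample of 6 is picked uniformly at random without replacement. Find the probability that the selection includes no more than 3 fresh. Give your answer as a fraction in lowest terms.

Total selections: C(18,6) = 18564.
Count the complement (more than 3 fresh): C(7,4)·C(11,2) + C(7,5)·C(11,1) + C(7,6)·C(11,0) = 1925 + 231 + 7 = 2163.
Probability = 1 − 2163/18564 = 16401/18564 = 781/884.

781/884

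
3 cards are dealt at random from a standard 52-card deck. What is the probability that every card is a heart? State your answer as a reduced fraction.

11/850

There are C(52,3) = 22100 possible 3-card hands.
Hands that are all hearts: C(13,3) = 286.
Probability = 286/22100 = 11/850.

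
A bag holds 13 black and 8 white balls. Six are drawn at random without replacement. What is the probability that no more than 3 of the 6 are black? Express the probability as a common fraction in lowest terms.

397/969

There are C(21,6) = 54264 ways to choose the 6.
Favorable selections (no more than 3 black): C(13,0)·C(8,6) + C(13,1)·C(8,5) + C(13,2)·C(8,4) + C(13,3)·C(8,3) = 28 + 728 + 5460 + 16016 = 22232.
Probability = 22232/54264 = 397/969.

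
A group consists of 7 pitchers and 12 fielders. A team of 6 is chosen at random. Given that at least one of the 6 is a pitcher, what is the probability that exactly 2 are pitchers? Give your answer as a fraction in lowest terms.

165/416

Work in counts. Selections with at least one pitcher: C(19,6) − C(12,6) = 27132 − 924 = 26208.
Of those, selections where exactly 2 are pitchers: C(7,2)·C(12,4) = 21·495 = 10395.
Conditional probability = 10395/26208 = 165/416.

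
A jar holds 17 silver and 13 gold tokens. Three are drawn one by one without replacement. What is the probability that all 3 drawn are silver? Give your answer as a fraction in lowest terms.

34/203

Multiply the conditional probabilities at each draw: 17/30 · 16/29 · 15/28 = 4080/24360 = 34/203.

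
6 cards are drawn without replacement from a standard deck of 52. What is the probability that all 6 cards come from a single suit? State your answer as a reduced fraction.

There are C(52,6) = 20358520 possible 6-card hands.
Hands of one suit: 4 suits × C(13,6) = 4·1716 = 6864.
Probability = 6864/20358520 = 66/195755.

66/195755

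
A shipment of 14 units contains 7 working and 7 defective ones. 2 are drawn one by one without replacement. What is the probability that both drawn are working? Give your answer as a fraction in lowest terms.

Multiply the conditional probabilities at each draw: 7/14 · 6/13 = 42/182 = 3/13.

3/13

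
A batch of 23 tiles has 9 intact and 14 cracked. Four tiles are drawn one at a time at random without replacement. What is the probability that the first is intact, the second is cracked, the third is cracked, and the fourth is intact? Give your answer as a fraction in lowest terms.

78/1265

Multiply the conditional probabilities at each draw: 9/23 · 14/22 · 13/21 · 8/20 = 13104/212520 = 78/1265.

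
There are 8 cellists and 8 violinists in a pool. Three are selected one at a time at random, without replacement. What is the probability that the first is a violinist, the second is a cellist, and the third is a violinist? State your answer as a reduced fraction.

2/15

Multiply the conditional probabilities at each draw: 8/16 · 8/15 · 7/14 = 448/3360 = 2/15.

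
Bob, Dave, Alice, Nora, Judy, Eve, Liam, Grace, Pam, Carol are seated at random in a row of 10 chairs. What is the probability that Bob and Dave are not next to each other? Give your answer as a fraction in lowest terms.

4/5

There are 10! = 3628800 arrangements.
Arrangements with Bob and Dave adjacent: 2·9! = 725760.
So not adjacent: 3628800 − 725760 = 2903040, probability 2903040/3628800 = 4/5.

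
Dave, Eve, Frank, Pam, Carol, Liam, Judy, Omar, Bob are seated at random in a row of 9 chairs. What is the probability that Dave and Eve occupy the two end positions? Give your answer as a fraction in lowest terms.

1/36

There are 9! = 362880 arrangements.
Place Dave and Eve at the ends in 2 ways, arrange the remaining 7 in 7! = 5040 ways: 2·5040 = 10080.
Probability = 10080/362880 = 1/36.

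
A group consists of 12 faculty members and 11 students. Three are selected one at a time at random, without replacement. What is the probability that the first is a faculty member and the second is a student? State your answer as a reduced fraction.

Multiply the conditional probabilities at each draw: 12/23 · 11/22 = 132/506 = 6/23.

6/23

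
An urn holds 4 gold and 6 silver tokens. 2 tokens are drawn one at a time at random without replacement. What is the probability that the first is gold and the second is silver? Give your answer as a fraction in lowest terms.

4/15

Multiply the conditional probabilities at each draw: 4/10 · 6/9 = 24/90 = 4/15.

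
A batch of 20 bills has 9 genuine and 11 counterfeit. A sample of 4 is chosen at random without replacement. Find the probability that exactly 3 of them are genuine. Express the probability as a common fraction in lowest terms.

The sample space is all 4-subsets of the 20: C(20,4) = 4845.
Selections with exactly 3 genuine: choose 3 of the 9 genuine and 1 of the 11 counterfeit, C(9,3)·C(11,1) = 84·11 = 924.
Probability = 924/4845 = 308/1615.

308/1615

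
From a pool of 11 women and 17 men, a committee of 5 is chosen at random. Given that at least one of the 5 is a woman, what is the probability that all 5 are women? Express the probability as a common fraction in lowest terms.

Work in counts. Selections with at least one woman: C(28,5) − C(17,5) = 98280 − 6188 = 92092.
Of those, selections where all 5 are women: C(11,5) = 462.
Conditional probability = 462/92092 = 3/598.

3/598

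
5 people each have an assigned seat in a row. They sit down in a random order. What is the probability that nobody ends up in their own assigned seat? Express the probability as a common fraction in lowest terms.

There are 5! = 120 seatings.
By inclusion-exclusion, seatings with no fixed points: C(5,0)·5! − C(5,1)·4! + C(5,2)·3! − C(5,3)·2! + C(5,4)·1! − C(5,5)·0! = 44.
Probability = 44/120 = 11/30.

11/30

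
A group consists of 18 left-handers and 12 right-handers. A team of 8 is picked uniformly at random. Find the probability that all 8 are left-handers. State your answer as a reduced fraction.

There are C(30,8) = 5852925 possible selections.
Selections with all left-handers: C(18,8) = 43758.
Probability = 43758/5852925 = 374/50025.

374/50025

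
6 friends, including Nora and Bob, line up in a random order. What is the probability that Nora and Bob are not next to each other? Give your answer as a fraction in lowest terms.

There are 6! = 720 arrangements.
Arrangements with Nora and Bob adjacent: 2·5! = 240.
So not adjacent: 720 − 240 = 480, probability 480/720 = 2/3.

2/3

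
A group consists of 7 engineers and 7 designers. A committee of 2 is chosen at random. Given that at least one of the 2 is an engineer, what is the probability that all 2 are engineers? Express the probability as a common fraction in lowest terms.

Work in counts. Selections with at least one engineer: C(14,2) − C(7,2) = 91 − 21 = 70.
Of those, selections where all 2 are engineers: C(7,2) = 21.
Conditional probability = 21/70 = 3/10.

3/10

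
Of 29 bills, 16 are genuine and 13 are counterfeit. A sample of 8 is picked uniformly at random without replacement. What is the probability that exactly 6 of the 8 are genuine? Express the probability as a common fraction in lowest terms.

Total number of selections: C(29,8) = 4292145.
Selections with exactly 6 genuine: choose 6 of the 16 genuine and 2 of the 13 counterfeit, C(16,6)·C(13,2) = 8008·78 = 624624.
Probability = 624624/4292145 = 1456/10005.

1456/10005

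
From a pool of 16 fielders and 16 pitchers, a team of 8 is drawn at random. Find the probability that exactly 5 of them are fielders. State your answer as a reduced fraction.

The sample space is all 8-subsets of the 32: C(32,8) = 10518300.
Selections with exactly 5 fielders: choose 5 of the 16 fielders and 3 of the 16 pitchers, C(16,5)·C(16,3) = 4368·560 = 2446080.
Probability = 2446080/10518300 = 3136/13485.

3136/13485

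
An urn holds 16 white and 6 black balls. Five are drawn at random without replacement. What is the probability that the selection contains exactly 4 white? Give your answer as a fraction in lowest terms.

The sample space is all 5-subsets of the 22: C(22,5) = 26334.
Selections with exactly 4 white: choose 4 of the 16 white and 1 of the 6 black, C(16,4)·C(6,1) = 1820·6 = 10920.
Probability = 10920/26334 = 260/627.

260/627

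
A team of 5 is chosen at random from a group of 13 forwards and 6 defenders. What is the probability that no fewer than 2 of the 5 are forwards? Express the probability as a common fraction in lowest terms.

Total selections: C(19,5) = 11628.
Count the complement (fewer than 2 forwards): C(13,0)·C(6,5) + C(13,1)·C(6,4) = 6 + 195 = 201.
Probability = 1 − 201/11628 = 11427/11628 = 3809/3876.

3809/3876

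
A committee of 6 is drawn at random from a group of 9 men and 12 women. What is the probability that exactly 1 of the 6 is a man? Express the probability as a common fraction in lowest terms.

There are C(21,6) = 54264 ways to choose 6 from 21.
Selections with exactly 1 man: choose 1 of the 9 men and 5 of the 12 women, C(9,1)·C(12,5) = 9·792 = 7128.
Probability = 7128/54264 = 297/2261.

297/2261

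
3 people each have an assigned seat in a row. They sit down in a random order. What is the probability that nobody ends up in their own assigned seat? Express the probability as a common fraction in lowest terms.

There are 3! = 6 seatings.
By inclusion-exclusion, seatings with no fixed points: C(3,0)·3! − C(3,1)·2! + C(3,2)·1! − C(3,3)·0! = 2.
Probability = 2/6 = 1/3.

1/3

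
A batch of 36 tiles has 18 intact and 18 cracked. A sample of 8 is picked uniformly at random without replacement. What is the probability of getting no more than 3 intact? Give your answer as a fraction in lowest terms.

6829/19778

Total selections: C(36,8) = 30260340.
Favorable selections (no more than 3 intact): C(18,0)·C(18,8) + C(18,1)·C(18,7) + C(18,2)·C(18,6) + C(18,3)·C(18,5) = 43758 + 572832 + 2840292 + 6991488 = 10448370.
Probability = 10448370/30260340 = 6829/19778.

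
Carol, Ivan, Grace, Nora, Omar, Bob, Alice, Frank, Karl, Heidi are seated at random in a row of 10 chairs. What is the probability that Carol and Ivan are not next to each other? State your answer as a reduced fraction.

There are 10! = 3628800 arrangements.
Arrangements with Carol and Ivan adjacent: 2·9! = 725760.
So not adjacent: 3628800 − 725760 = 2903040, probability 2903040/3628800 = 4/5.

4/5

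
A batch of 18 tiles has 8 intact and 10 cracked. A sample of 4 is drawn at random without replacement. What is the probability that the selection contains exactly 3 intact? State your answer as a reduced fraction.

28/153

Total number of selections: C(18,4) = 3060.
Selections with exactly 3 intact: choose 3 of the 8 intact and 1 of the 10 cracked, C(8,3)·C(10,1) = 56·10 = 560.
Probability = 560/3060 = 28/153.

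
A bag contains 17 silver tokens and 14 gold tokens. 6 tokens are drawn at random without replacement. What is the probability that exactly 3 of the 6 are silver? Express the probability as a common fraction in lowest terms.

There are C(31,6) = 736281 ways to choose 6 from 31.
Selections with exactly 3 silver: choose 3 of the 17 silver and 3 of the 14 gold, C(17,3)·C(14,3) = 680·364 = 247520.
Probability = 247520/736281 = 2720/8091.

2720/8091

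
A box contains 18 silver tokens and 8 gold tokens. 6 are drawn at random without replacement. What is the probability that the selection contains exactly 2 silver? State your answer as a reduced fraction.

153/3289

The sample space is all 6-subsets of the 26: C(26,6) = 230230.
Selections with exactly 2 silver: choose 2 of the 18 silver and 4 of the 8 gold, C(18,2)·C(8,4) = 153·70 = 10710.
Probability = 10710/230230 = 153/3289.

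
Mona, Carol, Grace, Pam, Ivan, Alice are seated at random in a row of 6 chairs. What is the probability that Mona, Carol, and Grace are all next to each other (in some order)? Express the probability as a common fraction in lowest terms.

1/5

There are 6! = 720 arrangements.
Treat the three as one block: 4! placements × 3! orders within the block = 24·6 = 144.
Probability = 144/720 = 1/5.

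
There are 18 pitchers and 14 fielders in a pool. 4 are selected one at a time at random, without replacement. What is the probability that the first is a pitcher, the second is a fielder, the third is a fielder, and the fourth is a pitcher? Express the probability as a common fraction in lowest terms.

4641/71920

Multiply the conditional probabilities at each draw: 18/32 · 14/31 · 13/30 · 17/29 = 55692/863040 = 4641/71920.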